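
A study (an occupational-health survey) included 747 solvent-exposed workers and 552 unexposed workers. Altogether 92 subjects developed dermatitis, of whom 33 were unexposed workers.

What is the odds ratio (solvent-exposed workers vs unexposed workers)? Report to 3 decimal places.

solvent-exposed workers with the outcome: 92 − 33 = 59
solvent-exposed workers without the outcome: 747 − 59 = 688
unexposed workers without the outcome: 552 − 33 = 519
OR = (59 × 519) / (688 × 33) = 30621/22704 ≈ 1.349

OR = 1.349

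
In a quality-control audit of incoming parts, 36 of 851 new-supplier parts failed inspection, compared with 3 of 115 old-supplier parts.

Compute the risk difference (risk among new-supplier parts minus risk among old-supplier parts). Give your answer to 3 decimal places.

RD ≈ 0.016

risk, new-supplier parts = 36/851 = 0.04230
risk, old-supplier parts = 3/115 = 0.02609
risk difference = 0.04230 − 0.02609 = 0.016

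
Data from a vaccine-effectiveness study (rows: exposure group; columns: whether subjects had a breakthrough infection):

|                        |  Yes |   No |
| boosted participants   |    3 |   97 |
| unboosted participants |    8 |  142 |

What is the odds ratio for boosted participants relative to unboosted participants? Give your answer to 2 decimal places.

odds, boosted participants = 3/97 = 0.03093
odds, unboosted participants = 8/142 = 0.05634
OR = 0.03093 / 0.05634 = 0.55

0.55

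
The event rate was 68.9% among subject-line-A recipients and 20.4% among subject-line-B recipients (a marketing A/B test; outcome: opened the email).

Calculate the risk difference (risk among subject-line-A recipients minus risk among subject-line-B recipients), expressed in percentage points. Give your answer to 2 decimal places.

48.50

risk difference = 0.6890 − 0.2040 = 0.4850 → 48.50 percentage points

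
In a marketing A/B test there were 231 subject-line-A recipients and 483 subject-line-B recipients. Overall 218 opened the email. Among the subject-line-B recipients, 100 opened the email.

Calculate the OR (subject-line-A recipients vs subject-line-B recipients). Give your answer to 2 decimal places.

4.00

subject-line-A recipients with the outcome: 218 − 100 = 118
subject-line-A recipients without the outcome: 231 − 118 = 113
subject-line-B recipients without the outcome: 483 − 100 = 383
OR = (118 × 383) / (113 × 100) = 45194/11300 ≈ 4.00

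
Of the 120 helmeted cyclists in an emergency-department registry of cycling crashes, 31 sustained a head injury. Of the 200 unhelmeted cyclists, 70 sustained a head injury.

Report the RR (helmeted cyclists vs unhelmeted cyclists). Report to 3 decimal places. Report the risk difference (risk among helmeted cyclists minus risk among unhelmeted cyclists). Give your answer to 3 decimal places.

risk, helmeted cyclists = 31/120 = 0.2583
risk, unhelmeted cyclists = 70/200 = 0.3500
RR = 0.2583 / 0.3500 = 0.738
risk difference = 0.2583 − 0.3500 = -0.092

RR = 0.738; RD = -0.092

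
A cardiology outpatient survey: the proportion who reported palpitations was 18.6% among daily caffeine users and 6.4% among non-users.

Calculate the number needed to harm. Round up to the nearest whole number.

9

absolute risk difference = 0.122000
1 / 0.122000 = 8.197 → round up → 9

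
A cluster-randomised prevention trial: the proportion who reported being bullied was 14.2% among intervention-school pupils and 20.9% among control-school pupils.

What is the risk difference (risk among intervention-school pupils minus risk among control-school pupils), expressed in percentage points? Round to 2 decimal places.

-6.70

risk difference = 0.1420 − 0.2090 = -0.0670 → -6.70 percentage points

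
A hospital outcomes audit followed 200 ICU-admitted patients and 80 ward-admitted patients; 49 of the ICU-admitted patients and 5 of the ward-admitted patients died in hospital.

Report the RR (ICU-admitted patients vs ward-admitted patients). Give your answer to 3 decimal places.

RR: 3.920

risk, ICU-admitted patients = 49/200 = 0.2450
risk, ward-admitted patients = 5/80 = 0.0625
RR = 0.2450 / 0.0625 = 3.920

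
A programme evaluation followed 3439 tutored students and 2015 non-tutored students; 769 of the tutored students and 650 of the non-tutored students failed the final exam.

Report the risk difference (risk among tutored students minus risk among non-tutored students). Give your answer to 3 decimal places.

risk, tutored students = 769/3439 = 0.2236
risk, non-tutored students = 650/2015 = 0.3226
risk difference = 0.2236 − 0.3226 = -0.099

-0.099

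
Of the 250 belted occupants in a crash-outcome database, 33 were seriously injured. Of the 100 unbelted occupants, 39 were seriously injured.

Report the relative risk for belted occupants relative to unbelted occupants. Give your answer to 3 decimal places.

0.338

risk, belted occupants = 33/250 = 0.1320
risk, unbelted occupants = 39/100 = 0.3900
RR = 0.1320 / 0.3900 = 0.338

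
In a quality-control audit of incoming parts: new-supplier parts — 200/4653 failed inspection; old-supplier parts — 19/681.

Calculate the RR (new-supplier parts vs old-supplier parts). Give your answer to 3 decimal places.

risk, new-supplier parts = 200/4653 = 0.04298
risk, old-supplier parts = 19/681 = 0.02790
RR = 0.04298 / 0.02790 = 1.541

1.541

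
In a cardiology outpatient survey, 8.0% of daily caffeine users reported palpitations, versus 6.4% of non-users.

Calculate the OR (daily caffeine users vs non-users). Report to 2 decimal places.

odds, daily caffeine users = 0.0800/0.9200 = 0.0870
odds, non-users = 0.0640/0.9360 = 0.0684
OR = 0.0870 / 0.0684 = 1.27

1.27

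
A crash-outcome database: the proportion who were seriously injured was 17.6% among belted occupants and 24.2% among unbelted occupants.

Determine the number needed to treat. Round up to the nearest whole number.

16

absolute risk difference = 0.066000
1 / 0.066000 = 15.152 → round up → 16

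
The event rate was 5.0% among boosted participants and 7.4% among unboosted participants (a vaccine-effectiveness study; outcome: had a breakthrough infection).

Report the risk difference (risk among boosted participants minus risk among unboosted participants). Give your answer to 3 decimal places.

risk difference = 0.0500 − 0.0740 = -0.024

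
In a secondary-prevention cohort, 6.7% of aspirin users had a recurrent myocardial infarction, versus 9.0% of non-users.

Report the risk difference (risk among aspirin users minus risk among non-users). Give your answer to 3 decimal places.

risk difference = 0.0670 − 0.0900 = -0.023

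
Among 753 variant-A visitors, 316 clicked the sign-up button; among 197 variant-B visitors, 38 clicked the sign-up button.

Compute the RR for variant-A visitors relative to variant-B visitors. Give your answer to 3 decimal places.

2.176

risk, variant-A visitors = 316/753 = 0.4197
risk, variant-B visitors = 38/197 = 0.1929
RR = 0.4197 / 0.1929 = 2.176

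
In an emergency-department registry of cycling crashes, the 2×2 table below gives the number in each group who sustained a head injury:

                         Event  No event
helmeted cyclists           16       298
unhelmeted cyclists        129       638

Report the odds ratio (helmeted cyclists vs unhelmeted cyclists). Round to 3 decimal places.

OR = (16 × 638) / (298 × 129) = 10208/38442 ≈ 0.266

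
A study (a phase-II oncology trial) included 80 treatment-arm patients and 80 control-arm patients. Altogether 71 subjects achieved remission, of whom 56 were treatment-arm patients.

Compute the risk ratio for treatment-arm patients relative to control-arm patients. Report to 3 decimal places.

3.733

treatment-arm patients without the outcome: 80 − 56 = 24
control-arm patients with the outcome: 71 − 56 = 15
control-arm patients without the outcome: 80 − 15 = 65
risk, treatment-arm patients = 56/80 = 0.7000
risk, control-arm patients = 15/80 = 0.1875
RR = 0.7000 / 0.1875 = 3.733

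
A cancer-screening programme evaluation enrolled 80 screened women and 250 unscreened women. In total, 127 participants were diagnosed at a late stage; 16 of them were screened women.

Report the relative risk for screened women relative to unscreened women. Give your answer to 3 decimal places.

RR ≈ 0.450

screened women without the outcome: 80 − 16 = 64
unscreened women with the outcome: 127 − 16 = 111
unscreened women without the outcome: 250 − 111 = 139
risk, screened women = 16/80 = 0.2000
risk, unscreened women = 111/250 = 0.4440
RR = 0.2000 / 0.4440 = 0.450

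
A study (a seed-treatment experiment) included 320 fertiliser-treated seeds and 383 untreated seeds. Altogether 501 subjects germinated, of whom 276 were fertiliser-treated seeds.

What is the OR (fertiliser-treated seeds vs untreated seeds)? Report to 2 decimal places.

OR: 4.40

fertiliser-treated seeds without the outcome: 320 − 276 = 44
untreated seeds with the outcome: 501 − 276 = 225
untreated seeds without the outcome: 383 − 225 = 158
OR = (276 × 158) / (44 × 225) = 43608/9900 ≈ 4.40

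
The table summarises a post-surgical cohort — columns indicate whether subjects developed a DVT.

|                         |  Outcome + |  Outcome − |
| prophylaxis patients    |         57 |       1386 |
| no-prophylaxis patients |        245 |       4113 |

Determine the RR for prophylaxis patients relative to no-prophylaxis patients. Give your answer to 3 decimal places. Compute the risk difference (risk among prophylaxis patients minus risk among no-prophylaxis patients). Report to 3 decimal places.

risk, prophylaxis patients = 57/1443 = 0.03950
risk, no-prophylaxis patients = 245/4358 = 0.05622
RR = 0.03950 / 0.05622 = 0.703
risk difference = 0.03950 − 0.05622 = -0.017

RR = 0.703; RD = -0.017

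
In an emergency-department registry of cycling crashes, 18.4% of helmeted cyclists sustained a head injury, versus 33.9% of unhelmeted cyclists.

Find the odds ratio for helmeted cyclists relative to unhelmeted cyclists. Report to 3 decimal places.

0.440

odds, helmeted cyclists = 0.1840/0.8160 = 0.2255
odds, unhelmeted cyclists = 0.3390/0.6610 = 0.5129
OR = 0.2255 / 0.5129 = 0.440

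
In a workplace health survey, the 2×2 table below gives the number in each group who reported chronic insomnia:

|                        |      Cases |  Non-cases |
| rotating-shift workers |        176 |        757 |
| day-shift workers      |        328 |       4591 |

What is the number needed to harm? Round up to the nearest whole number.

risk, rotating-shift workers = 176/933 = 0.188639
risk, day-shift workers = 328/4919 = 0.066680
absolute risk difference = 0.121959
1 / 0.121959 = 8.199 → round up → 9

9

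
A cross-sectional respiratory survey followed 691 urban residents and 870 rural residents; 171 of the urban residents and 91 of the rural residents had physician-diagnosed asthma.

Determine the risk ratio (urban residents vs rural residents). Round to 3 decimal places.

risk, urban residents = 171/691 = 0.2475
risk, rural residents = 91/870 = 0.1046
RR = 0.2475 / 0.1046 = 2.366

RR: 2.366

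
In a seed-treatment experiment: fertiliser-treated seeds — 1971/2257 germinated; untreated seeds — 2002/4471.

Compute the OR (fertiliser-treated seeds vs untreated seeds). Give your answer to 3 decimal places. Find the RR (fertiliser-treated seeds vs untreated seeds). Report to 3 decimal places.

OR = (1971 × 2469) / (286 × 2002) = 4866399/572572 ≈ 8.499
risk, fertiliser-treated seeds = 1971/2257 = 0.8733
risk, untreated seeds = 2002/4471 = 0.4478
RR = 0.8733 / 0.4478 = 1.950

OR = 8.499; RR = 1.950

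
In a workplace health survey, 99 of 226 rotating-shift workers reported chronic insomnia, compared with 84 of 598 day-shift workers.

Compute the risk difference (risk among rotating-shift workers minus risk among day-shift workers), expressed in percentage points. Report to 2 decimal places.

risk, rotating-shift workers = 99/226 = 0.4381
risk, day-shift workers = 84/598 = 0.1405
risk difference = 0.4381 − 0.1405 = 0.2976 → 29.76 percentage points

29.76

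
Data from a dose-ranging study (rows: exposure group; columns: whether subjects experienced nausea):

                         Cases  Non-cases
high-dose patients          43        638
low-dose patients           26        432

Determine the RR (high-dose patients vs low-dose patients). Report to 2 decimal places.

RR: 1.11

risk, high-dose patients = 43/681 = 0.0631
risk, low-dose patients = 26/458 = 0.0568
RR = 0.0631 / 0.0568 = 1.11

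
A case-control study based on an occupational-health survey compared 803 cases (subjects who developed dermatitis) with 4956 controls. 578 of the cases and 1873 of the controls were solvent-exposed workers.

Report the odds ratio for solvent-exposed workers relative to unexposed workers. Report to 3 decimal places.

OR = (578 × 3083) / (1873 × 225) = 1781974/421425 ≈ 4.228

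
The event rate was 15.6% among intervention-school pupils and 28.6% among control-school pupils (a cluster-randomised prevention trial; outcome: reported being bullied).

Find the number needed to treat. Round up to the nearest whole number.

8

absolute risk difference = 0.130000
1 / 0.130000 = 7.692 → round up → 8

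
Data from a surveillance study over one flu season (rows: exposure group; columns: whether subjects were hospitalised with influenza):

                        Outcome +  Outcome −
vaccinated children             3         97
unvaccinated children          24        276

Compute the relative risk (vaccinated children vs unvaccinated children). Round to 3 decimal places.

risk, vaccinated children = 3/100 = 0.03000
risk, unvaccinated children = 24/300 = 0.08000
RR = 0.03000 / 0.08000 = 0.375

RR ≈ 0.375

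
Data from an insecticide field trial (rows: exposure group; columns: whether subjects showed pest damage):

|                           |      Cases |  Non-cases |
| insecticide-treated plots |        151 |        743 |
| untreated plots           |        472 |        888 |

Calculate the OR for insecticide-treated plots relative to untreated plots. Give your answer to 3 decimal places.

OR = (151 × 888) / (743 × 472) = 134088/350696 ≈ 0.382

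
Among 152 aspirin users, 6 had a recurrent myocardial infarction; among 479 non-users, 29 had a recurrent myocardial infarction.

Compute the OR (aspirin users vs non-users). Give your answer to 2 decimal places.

OR = (6 × 450) / (146 × 29) = 2700/4234 ≈ 0.64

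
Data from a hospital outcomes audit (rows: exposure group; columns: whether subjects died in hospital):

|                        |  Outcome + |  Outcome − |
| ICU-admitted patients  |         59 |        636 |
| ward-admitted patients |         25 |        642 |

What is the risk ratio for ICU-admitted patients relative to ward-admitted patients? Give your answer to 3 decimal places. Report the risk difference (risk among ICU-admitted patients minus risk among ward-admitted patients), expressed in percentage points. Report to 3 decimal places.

RR = 2.265; RD = 4.741

risk, ICU-admitted patients = 59/695 = 0.08489
risk, ward-admitted patients = 25/667 = 0.03748
RR = 0.08489 / 0.03748 = 2.265
risk difference = 0.08489 − 0.03748 = 0.04741 → 4.741 percentage points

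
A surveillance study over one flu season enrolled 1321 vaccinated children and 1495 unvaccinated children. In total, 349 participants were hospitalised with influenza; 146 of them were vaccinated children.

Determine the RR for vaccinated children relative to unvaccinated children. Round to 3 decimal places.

RR: 0.814

vaccinated children without the outcome: 1321 − 146 = 1175
unvaccinated children with the outcome: 349 − 146 = 203
unvaccinated children without the outcome: 1495 − 203 = 1292
risk, vaccinated children = 146/1321 = 0.1105
risk, unvaccinated children = 203/1495 = 0.1358
RR = 0.1105 / 0.1358 = 0.814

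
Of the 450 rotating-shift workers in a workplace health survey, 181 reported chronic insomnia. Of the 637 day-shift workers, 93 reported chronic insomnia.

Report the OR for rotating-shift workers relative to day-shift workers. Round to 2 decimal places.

OR = (181 × 544) / (269 × 93) = 98464/25017 ≈ 3.94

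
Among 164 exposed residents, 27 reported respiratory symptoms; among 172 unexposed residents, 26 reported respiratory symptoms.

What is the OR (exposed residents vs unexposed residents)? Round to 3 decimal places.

OR = (27 × 146) / (137 × 26) = 3942/3562 ≈ 1.107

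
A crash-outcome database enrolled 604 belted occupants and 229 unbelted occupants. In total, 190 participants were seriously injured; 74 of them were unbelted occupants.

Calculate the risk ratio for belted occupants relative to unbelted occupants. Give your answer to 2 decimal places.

RR: 0.59

belted occupants with the outcome: 190 − 74 = 116
belted occupants without the outcome: 604 − 116 = 488
unbelted occupants without the outcome: 229 − 74 = 155
risk, belted occupants = 116/604 = 0.1921
risk, unbelted occupants = 74/229 = 0.3231
RR = 0.1921 / 0.3231 = 0.59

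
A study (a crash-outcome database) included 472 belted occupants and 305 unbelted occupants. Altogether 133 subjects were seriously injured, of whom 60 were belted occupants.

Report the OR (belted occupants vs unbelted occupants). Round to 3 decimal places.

0.463

belted occupants without the outcome: 472 − 60 = 412
unbelted occupants with the outcome: 133 − 60 = 73
unbelted occupants without the outcome: 305 − 73 = 232
odds, belted occupants = 60/412 = 0.1456
odds, unbelted occupants = 73/232 = 0.3147
OR = 0.1456 / 0.3147 = 0.463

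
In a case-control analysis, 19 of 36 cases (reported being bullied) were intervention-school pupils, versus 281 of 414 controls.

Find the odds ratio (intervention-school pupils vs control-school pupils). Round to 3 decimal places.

OR = (19 × 133) / (281 × 17) = 2527/4777 ≈ 0.529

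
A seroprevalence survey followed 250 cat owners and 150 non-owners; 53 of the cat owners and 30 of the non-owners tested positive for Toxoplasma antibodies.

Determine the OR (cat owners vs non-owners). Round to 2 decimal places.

OR: 1.08

odds, cat owners = 53/197 = 0.2690
odds, non-owners = 30/120 = 0.2500
OR = 0.2690 / 0.2500 = 1.08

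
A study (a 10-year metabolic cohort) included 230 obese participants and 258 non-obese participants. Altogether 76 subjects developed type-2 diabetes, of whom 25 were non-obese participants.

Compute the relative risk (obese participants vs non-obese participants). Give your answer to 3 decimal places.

obese participants with the outcome: 76 − 25 = 51
obese participants without the outcome: 230 − 51 = 179
non-obese participants without the outcome: 258 − 25 = 233
risk, obese participants = 51/230 = 0.2217
risk, non-obese participants = 25/258 = 0.0969
RR = 0.2217 / 0.0969 = 2.288

2.288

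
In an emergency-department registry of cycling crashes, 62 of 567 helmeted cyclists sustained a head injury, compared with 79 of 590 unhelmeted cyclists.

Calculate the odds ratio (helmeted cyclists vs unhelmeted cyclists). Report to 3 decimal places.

OR = (62 × 511) / (505 × 79) = 31682/39895 ≈ 0.794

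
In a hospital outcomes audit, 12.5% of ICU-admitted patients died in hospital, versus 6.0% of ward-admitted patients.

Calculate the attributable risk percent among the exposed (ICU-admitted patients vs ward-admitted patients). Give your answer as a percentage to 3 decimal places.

AR% = (0.1250 − 0.0600) / 0.1250 = 0.5200 → 52.000%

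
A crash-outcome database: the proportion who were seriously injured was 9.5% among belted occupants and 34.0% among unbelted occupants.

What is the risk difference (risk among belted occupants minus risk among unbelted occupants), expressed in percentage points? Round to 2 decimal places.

risk difference = 0.0950 − 0.3400 = -0.2450 → -24.50 percentage points

-24.50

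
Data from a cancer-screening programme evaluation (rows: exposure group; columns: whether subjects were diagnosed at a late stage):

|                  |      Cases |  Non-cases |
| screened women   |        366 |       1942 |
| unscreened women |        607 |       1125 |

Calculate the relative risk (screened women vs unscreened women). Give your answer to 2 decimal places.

0.45

risk, screened women = 366/2308 = 0.1586
risk, unscreened women = 607/1732 = 0.3505
RR = 0.1586 / 0.3505 = 0.45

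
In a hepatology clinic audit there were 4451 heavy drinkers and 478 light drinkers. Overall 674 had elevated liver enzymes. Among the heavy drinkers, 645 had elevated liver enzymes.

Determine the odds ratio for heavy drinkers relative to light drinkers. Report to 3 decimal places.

OR: 2.624

heavy drinkers without the outcome: 4451 − 645 = 3806
light drinkers with the outcome: 674 − 645 = 29
light drinkers without the outcome: 478 − 29 = 449
OR = (645 × 449) / (3806 × 29) = 289605/110374 ≈ 2.624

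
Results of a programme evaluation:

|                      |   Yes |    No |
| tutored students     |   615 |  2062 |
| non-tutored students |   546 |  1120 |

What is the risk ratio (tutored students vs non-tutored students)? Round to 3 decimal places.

0.701

risk, tutored students = 615/2677 = 0.2297
risk, non-tutored students = 546/1666 = 0.3277
RR = 0.2297 / 0.3277 = 0.701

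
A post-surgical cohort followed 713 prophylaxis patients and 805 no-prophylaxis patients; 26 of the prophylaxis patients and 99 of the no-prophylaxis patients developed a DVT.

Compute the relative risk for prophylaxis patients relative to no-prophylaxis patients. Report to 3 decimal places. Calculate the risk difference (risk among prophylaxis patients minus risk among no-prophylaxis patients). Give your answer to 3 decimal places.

RR = 0.297; RD = -0.087

risk, prophylaxis patients = 26/713 = 0.03647
risk, no-prophylaxis patients = 99/805 = 0.12298
RR = 0.03647 / 0.12298 = 0.297
risk difference = 0.03647 − 0.12298 = -0.087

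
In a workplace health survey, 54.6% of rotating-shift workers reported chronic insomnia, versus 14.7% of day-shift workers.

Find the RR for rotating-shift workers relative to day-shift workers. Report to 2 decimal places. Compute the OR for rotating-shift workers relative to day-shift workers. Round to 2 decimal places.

RR = 3.71; OR = 6.98

RR = 0.5460 / 0.1470 = 3.71
odds, rotating-shift workers = 0.5460/0.4540 = 1.2026
odds, day-shift workers = 0.1470/0.8530 = 0.1723
OR = 1.2026 / 0.1723 = 6.98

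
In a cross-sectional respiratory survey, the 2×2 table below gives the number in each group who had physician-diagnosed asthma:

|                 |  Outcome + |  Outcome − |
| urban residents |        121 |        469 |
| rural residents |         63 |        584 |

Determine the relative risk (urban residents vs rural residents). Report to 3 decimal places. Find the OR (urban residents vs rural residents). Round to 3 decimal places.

risk, urban residents = 121/590 = 0.2051
risk, rural residents = 63/647 = 0.0974
RR = 0.2051 / 0.0974 = 2.106
OR = (121 × 584) / (469 × 63) = 70664/29547 ≈ 2.392

RR = 2.106; OR = 2.392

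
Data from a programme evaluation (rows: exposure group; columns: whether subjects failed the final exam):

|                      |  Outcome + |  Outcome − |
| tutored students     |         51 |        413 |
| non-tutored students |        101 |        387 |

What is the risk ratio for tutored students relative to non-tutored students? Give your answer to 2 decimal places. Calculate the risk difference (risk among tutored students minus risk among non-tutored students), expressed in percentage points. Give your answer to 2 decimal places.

RR = 0.53; RD = -9.71

risk, tutored students = 51/464 = 0.1099
risk, non-tutored students = 101/488 = 0.2070
RR = 0.1099 / 0.2070 = 0.53
risk difference = 0.1099 − 0.2070 = -0.0971 → -9.71 percentage points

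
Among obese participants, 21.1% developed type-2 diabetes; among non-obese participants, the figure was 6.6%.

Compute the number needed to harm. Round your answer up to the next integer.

absolute risk difference = 0.145000
1 / 0.145000 = 6.897 → round up → 7

NNH: 7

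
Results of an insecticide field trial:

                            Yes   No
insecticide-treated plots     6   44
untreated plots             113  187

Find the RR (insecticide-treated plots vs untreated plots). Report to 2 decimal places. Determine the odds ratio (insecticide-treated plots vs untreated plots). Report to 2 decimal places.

risk, insecticide-treated plots = 6/50 = 0.1200
risk, untreated plots = 113/300 = 0.3767
RR = 0.1200 / 0.3767 = 0.32
OR = (6 × 187) / (44 × 113) = 1122/4972 ≈ 0.23

RR = 0.32; OR = 0.23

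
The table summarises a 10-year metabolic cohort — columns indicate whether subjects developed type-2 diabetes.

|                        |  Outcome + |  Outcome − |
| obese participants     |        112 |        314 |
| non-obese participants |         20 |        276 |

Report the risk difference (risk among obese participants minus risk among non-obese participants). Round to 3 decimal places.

risk, obese participants = 112/426 = 0.2629
risk, non-obese participants = 20/296 = 0.0676
risk difference = 0.2629 − 0.0676 = 0.195

0.195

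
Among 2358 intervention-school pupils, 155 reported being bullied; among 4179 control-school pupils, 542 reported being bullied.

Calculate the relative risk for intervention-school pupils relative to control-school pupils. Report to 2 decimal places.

risk, intervention-school pupils = 155/2358 = 0.0657
risk, control-school pupils = 542/4179 = 0.1297
RR = 0.0657 / 0.1297 = 0.51

RR ≈ 0.51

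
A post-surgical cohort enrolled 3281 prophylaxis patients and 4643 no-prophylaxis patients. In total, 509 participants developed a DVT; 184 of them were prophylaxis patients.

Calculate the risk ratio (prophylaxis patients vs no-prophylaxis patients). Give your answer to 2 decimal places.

prophylaxis patients without the outcome: 3281 − 184 = 3097
no-prophylaxis patients with the outcome: 509 − 184 = 325
no-prophylaxis patients without the outcome: 4643 − 325 = 4318
risk, prophylaxis patients = 184/3281 = 0.0561
risk, no-prophylaxis patients = 325/4643 = 0.0700
RR = 0.0561 / 0.0700 = 0.80

0.80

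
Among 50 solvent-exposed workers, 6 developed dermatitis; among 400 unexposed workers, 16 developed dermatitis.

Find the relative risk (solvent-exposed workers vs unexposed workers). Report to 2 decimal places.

risk, solvent-exposed workers = 6/50 = 0.12000
risk, unexposed workers = 16/400 = 0.04000
RR = 0.12000 / 0.04000 = 3.00

3.00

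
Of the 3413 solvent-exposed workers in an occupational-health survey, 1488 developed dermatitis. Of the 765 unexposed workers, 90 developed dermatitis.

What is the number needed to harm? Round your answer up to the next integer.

4

risk, solvent-exposed workers = 1488/3413 = 0.435980
risk, unexposed workers = 90/765 = 0.117647
absolute risk difference = 0.318333
1 / 0.318333 = 3.141 → round up → 4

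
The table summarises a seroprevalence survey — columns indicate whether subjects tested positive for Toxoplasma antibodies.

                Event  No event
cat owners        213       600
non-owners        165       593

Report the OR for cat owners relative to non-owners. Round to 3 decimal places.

OR ≈ 1.276

odds, cat owners = 213/600 = 0.3550
odds, non-owners = 165/593 = 0.2782
OR = 0.3550 / 0.2782 = 1.276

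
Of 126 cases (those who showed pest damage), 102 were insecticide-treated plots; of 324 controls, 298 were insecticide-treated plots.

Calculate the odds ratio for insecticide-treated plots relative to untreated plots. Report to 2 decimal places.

OR = (102 × 26) / (298 × 24) = 2652/7152 ≈ 0.37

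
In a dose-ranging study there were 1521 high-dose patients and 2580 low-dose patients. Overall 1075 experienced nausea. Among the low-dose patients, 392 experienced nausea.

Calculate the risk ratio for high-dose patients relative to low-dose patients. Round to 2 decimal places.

RR ≈ 2.96

high-dose patients with the outcome: 1075 − 392 = 683
high-dose patients without the outcome: 1521 − 683 = 838
low-dose patients without the outcome: 2580 − 392 = 2188
risk, high-dose patients = 683/1521 = 0.4490
risk, low-dose patients = 392/2580 = 0.1519
RR = 0.4490 / 0.1519 = 2.96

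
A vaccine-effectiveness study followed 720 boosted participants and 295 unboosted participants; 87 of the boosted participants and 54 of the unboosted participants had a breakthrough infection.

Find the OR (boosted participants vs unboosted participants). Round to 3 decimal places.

odds, boosted participants = 87/633 = 0.1374
odds, unboosted participants = 54/241 = 0.2241
OR = 0.1374 / 0.2241 = 0.613

OR: 0.613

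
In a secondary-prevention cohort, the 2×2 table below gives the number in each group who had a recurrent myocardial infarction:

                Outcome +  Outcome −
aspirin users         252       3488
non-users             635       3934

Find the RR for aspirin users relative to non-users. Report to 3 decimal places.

risk, aspirin users = 252/3740 = 0.0674
risk, non-users = 635/4569 = 0.1390
RR = 0.0674 / 0.1390 = 0.485

RR = 0.485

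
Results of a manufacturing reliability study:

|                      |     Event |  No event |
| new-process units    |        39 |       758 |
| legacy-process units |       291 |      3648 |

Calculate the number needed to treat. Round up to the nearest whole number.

NNT = 41

risk, new-process units = 39/797 = 0.048934
risk, legacy-process units = 291/3939 = 0.073877
absolute risk difference = 0.024943
1 / 0.024943 = 40.091 → round up → 41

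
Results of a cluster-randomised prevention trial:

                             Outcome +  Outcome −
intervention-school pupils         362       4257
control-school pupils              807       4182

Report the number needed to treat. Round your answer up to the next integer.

risk, intervention-school pupils = 362/4619 = 0.078372
risk, control-school pupils = 807/4989 = 0.161756
absolute risk difference = 0.083384
1 / 0.083384 = 11.993 → round up → 12

NNT ≈ 12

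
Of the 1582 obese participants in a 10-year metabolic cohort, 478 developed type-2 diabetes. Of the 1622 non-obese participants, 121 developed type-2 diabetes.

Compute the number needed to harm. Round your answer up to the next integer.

risk, obese participants = 478/1582 = 0.302149
risk, non-obese participants = 121/1622 = 0.074599
absolute risk difference = 0.227550
1 / 0.227550 = 4.395 → round up → 5

NNH ≈ 5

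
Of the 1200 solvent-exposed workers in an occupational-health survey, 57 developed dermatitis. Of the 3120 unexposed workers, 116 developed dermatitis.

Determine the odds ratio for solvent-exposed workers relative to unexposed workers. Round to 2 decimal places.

OR = (57 × 3004) / (1143 × 116) = 171228/132588 ≈ 1.29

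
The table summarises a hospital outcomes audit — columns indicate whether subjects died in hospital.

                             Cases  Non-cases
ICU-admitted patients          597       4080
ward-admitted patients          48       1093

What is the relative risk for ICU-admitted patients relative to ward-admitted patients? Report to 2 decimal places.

risk, ICU-admitted patients = 597/4677 = 0.12765
risk, ward-admitted patients = 48/1141 = 0.04207
RR = 0.12765 / 0.04207 = 3.03

3.03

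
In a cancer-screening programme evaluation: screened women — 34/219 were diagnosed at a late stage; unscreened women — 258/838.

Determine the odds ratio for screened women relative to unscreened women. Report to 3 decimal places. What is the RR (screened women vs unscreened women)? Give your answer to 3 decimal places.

odds, screened women = 34/185 = 0.1838
odds, unscreened women = 258/580 = 0.4448
OR = 0.1838 / 0.4448 = 0.413
risk, screened women = 34/219 = 0.1553
risk, unscreened women = 258/838 = 0.3079
RR = 0.1553 / 0.3079 = 0.504

OR = 0.413; RR = 0.504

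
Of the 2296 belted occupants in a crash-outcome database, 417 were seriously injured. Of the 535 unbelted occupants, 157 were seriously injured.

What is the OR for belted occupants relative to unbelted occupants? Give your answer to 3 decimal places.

OR = (417 × 378) / (1879 × 157) = 157626/295003 ≈ 0.534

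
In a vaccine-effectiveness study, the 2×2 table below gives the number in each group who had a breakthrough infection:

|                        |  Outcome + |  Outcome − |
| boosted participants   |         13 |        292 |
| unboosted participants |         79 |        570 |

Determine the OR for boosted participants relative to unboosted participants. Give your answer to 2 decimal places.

0.32

odds, boosted participants = 13/292 = 0.04452
odds, unboosted participants = 79/570 = 0.13860
OR = 0.04452 / 0.13860 = 0.32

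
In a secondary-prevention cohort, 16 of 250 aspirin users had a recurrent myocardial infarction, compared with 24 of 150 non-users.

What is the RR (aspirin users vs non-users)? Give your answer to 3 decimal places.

0.400

risk, aspirin users = 16/250 = 0.0640
risk, non-users = 24/150 = 0.1600
RR = 0.0640 / 0.1600 = 0.400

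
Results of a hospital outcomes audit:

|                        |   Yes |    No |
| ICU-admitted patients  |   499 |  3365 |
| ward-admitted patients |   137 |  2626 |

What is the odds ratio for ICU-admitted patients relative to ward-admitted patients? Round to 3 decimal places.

odds, ICU-admitted patients = 499/3365 = 0.14829
odds, ward-admitted patients = 137/2626 = 0.05217
OR = 0.14829 / 0.05217 = 2.842

2.842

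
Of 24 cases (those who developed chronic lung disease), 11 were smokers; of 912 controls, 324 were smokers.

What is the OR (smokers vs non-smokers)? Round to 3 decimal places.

OR = (11 × 588) / (324 × 13) = 6468/4212 ≈ 1.536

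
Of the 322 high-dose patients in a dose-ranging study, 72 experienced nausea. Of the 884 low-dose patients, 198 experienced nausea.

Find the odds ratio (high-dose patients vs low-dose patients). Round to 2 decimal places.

OR: 1.00

odds, high-dose patients = 72/250 = 0.2880
odds, low-dose patients = 198/686 = 0.2886
OR = 0.2880 / 0.2886 = 1.00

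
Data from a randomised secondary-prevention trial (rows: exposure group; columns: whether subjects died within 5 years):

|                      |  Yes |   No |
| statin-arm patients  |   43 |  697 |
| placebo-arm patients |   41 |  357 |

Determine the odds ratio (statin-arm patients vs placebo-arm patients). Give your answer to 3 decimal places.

odds, statin-arm patients = 43/697 = 0.0617
odds, placebo-arm patients = 41/357 = 0.1148
OR = 0.0617 / 0.1148 = 0.537

OR: 0.537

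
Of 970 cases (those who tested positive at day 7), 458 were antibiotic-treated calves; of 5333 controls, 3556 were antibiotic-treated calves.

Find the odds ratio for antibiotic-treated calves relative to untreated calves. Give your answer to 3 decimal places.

OR = (458 × 1777) / (3556 × 512) = 813866/1820672 ≈ 0.447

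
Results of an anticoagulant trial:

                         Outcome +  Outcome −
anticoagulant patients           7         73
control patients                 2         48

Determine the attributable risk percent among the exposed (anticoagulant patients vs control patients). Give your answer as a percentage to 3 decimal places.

risk, anticoagulant patients = 7/80 = 0.08750
risk, control patients = 2/50 = 0.04000
AR% = (0.08750 − 0.04000) / 0.08750 = 0.5429 → 54.286%

54.286%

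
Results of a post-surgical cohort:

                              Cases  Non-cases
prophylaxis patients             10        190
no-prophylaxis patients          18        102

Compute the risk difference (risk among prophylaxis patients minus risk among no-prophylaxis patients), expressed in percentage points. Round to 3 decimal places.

-10.000

risk, prophylaxis patients = 10/200 = 0.0500
risk, no-prophylaxis patients = 18/120 = 0.1500
risk difference = 0.0500 − 0.1500 = -0.1000 → -10.000 percentage points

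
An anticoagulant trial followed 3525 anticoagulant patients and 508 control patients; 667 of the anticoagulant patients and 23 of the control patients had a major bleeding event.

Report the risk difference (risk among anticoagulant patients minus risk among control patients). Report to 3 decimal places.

risk, anticoagulant patients = 667/3525 = 0.18922
risk, control patients = 23/508 = 0.04528
risk difference = 0.18922 − 0.04528 = 0.144

0.144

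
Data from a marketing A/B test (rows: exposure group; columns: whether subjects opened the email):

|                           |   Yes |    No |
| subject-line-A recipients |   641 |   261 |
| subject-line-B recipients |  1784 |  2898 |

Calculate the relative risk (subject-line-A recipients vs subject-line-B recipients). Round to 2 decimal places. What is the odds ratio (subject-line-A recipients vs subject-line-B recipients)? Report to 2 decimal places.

RR = 1.87; OR = 3.99

risk, subject-line-A recipients = 641/902 = 0.7106
risk, subject-line-B recipients = 1784/4682 = 0.3810
RR = 0.7106 / 0.3810 = 1.87
odds, subject-line-A recipients = 641/261 = 2.4559
odds, subject-line-B recipients = 1784/2898 = 0.6156
OR = 2.4559 / 0.6156 = 3.99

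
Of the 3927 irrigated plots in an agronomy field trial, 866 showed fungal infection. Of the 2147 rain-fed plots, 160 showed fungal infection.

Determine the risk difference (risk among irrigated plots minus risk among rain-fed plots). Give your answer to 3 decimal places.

risk, irrigated plots = 866/3927 = 0.2205
risk, rain-fed plots = 160/2147 = 0.0745
risk difference = 0.2205 − 0.0745 = 0.146

0.146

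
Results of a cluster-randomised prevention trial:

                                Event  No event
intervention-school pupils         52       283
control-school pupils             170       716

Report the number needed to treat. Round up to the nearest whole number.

risk, intervention-school pupils = 52/335 = 0.155224
risk, control-school pupils = 170/886 = 0.191874
absolute risk difference = 0.036650
1 / 0.036650 = 27.285 → round up → 28

28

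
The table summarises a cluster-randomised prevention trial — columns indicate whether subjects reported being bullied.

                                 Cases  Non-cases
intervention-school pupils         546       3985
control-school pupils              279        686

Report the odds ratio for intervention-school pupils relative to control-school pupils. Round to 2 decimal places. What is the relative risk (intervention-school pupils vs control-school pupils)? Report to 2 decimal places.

odds, intervention-school pupils = 546/3985 = 0.1370
odds, control-school pupils = 279/686 = 0.4067
OR = 0.1370 / 0.4067 = 0.34
risk, intervention-school pupils = 546/4531 = 0.1205
risk, control-school pupils = 279/965 = 0.2891
RR = 0.1205 / 0.2891 = 0.42

OR = 0.34; RR = 0.42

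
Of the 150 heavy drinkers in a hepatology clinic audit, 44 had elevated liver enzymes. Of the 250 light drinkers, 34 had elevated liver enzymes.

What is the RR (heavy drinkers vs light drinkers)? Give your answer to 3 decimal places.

risk, heavy drinkers = 44/150 = 0.2933
risk, light drinkers = 34/250 = 0.1360
RR = 0.2933 / 0.1360 = 2.157

RR ≈ 2.157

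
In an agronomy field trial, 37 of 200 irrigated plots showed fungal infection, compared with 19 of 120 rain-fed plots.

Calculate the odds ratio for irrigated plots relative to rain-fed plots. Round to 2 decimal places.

OR ≈ 1.21

odds, irrigated plots = 37/163 = 0.2270
odds, rain-fed plots = 19/101 = 0.1881
OR = 0.2270 / 0.1881 = 1.21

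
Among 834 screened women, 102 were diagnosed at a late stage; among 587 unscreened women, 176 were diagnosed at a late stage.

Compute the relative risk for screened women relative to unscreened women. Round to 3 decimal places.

risk, screened women = 102/834 = 0.1223
risk, unscreened women = 176/587 = 0.2998
RR = 0.1223 / 0.2998 = 0.408

0.408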